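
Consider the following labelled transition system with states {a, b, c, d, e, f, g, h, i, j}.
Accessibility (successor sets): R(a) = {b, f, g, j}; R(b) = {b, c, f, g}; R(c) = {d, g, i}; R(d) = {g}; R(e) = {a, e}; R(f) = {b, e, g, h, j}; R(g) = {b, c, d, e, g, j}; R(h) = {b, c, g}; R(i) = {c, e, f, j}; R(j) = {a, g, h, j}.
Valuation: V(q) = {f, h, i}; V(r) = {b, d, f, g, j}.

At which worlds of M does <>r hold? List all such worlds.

Let φ = <>r. Evaluate φ at each world:
  a (successors {b, f, g, j}): φ is true.
  b (successors {b, c, f, g}): φ is true.
  c (successors {d, g, i}): φ is true.
  d (successors {g}): φ is true.
  e (successors {a, e}): φ is false.
  f (successors {b, e, g, h, j}): φ is true.
  g (successors {b, c, d, e, g, j}): φ is true.
  h (successors {b, c, g}): φ is true.
  i (successors {c, e, f, j}): φ is true.
  j (successors {a, g, h, j}): φ is true.
For instance, at i:
  At i: <>r requires r at some successor in {c, e, f, j}.
    r holds at f, so <>r is true at i.
Satisfying worlds: {a, b, c, d, f, g, h, i, j}

a, b, c, d, f, g, h, i, j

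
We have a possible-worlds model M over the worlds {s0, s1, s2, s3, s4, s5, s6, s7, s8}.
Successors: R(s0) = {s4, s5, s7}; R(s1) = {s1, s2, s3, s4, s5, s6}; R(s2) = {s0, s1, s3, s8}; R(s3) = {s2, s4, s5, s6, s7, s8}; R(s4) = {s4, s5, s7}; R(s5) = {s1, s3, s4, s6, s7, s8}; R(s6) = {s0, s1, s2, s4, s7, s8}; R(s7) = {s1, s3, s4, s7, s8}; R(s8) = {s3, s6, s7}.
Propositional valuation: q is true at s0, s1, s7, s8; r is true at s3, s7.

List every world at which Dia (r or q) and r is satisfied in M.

Let φ = Dia (r or q) and r. Evaluate φ at each world:
  s0 (successors {s4, s5, s7}): φ is false.
  s1 (successors {s1, s2, s3, s4, s5, s6}): φ is false.
  s2 (successors {s0, s1, s3, s8}): φ is false.
  s3 (successors {s2, s4, s5, s6, s7, s8}): φ is true.
  s4 (successors {s4, s5, s7}): φ is false.
  s5 (successors {s1, s3, s4, s6, s7, s8}): φ is false.
  s6 (successors {s0, s1, s2, s4, s7, s8}): φ is false.
  s7 (successors {s1, s3, s4, s7, s8}): φ is true.
  s8 (successors {s3, s6, s7}): φ is false.
For instance, at s4:
  At s4: Dia (r or q) is true, r is false, so Dia (r or q) and r is false.
    At s4: Dia (r or q) requires r or q at some successor in {s4, s5, s7}.
      r or q holds at s7, so Dia (r or q) is true at s4.
Satisfying worlds: {s3, s7}

s3, s7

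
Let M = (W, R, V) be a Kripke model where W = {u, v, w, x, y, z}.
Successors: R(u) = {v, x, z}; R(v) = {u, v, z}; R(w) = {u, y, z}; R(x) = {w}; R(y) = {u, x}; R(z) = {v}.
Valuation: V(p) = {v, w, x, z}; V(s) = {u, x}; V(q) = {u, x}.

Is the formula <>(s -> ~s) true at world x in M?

Yes

At x: <>(s -> ~s) requires s -> ~s at some successor in {w}.
  s -> ~s holds at w, so <>(s -> ~s) is true at x.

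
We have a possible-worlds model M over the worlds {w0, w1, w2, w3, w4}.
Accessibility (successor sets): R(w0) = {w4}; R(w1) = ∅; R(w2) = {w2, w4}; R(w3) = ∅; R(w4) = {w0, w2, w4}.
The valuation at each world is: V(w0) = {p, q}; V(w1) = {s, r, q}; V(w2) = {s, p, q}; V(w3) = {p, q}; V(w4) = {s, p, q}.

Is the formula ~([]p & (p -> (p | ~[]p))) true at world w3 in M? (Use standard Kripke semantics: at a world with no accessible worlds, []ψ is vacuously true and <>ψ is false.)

No

At w3: []p & (p -> (p | ~[]p)) is true, so ~([]p & (p -> (p | ~[]p))) is false.
  At w3: []p is true, p -> (p | ~[]p) is true, so []p & (p -> (p | ~[]p)) is true.
    At w3: no accessible worlds, so []p holds vacuously.
    At w3: p is true, p | ~[]p is true, so p -> (p | ~[]p) is true.
      At w3: p is true, ~[]p is false, so p | ~[]p is true.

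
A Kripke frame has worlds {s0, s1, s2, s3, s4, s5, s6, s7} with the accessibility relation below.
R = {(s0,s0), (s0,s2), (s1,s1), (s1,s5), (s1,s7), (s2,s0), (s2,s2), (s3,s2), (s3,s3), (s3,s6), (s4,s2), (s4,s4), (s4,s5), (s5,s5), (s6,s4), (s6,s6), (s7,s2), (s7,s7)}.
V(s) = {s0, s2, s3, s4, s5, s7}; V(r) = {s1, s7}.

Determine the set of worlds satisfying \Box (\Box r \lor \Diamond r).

Recall that \Box ψ holds at a world iff ψ holds at every accessible world, and \Diamond ψ holds iff ψ holds at some accessible world.
Let φ = \Box (\Box r \lor \Diamond r). Evaluate φ at each world:
  s0 (successors {s0, s2}): φ is false.
  s1 (successors {s1, s5, s7}): φ is false.
  s2 (successors {s0, s2}): φ is false.
  s3 (successors {s2, s3, s6}): φ is false.
  s4 (successors {s2, s4, s5}): φ is false.
  s5 (successors {s5}): φ is false.
  s6 (successors {s4, s6}): φ is false.
  s7 (successors {s2, s7}): φ is false.
For instance, at s4:
  At s4: \Box (\Box r \lor \Diamond r) requires \Box r \lor \Diamond r at every successor {s2, s4, s5}.
    \Box r \lor \Diamond r fails at s2, so \Box (\Box r \lor \Diamond r) is false at s4.
      At s2: \Box r is false, \Diamond r is false, so \Box r \lor \Diamond r is false.
Satisfying worlds: none.

none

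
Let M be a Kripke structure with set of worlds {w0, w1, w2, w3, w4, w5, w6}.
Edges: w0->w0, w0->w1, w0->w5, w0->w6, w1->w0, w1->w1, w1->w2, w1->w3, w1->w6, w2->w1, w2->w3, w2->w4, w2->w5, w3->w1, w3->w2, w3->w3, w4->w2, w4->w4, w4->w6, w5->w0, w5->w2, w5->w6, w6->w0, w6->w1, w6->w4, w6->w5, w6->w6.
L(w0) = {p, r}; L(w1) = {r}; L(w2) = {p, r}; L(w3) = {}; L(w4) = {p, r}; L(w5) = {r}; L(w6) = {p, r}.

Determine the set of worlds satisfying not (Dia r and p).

Let φ = not (Dia r and p). Evaluate φ at each world:
  w0 (successors {w0, w1, w5, w6}): φ is false.
  w1 (successors {w0, w1, w2, w3, w6}): φ is true.
  w2 (successors {w1, w3, w4, w5}): φ is false.
  w3 (successors {w1, w2, w3}): φ is true.
  w4 (successors {w2, w4, w6}): φ is false.
  w5 (successors {w0, w2, w6}): φ is true.
  w6 (successors {w0, w1, w4, w5, w6}): φ is false.
For instance, at w5:
  At w5: Dia r and p is false, so not (Dia r and p) is true.
    At w5: Dia r is true, p is false, so Dia r and p is false.
      At w5: Dia r requires r at some successor in {w0, w2, w6}.
        r holds at w0, so Dia r is true at w5.
Satisfying worlds: {w1, w3, w5}

w1, w3, w5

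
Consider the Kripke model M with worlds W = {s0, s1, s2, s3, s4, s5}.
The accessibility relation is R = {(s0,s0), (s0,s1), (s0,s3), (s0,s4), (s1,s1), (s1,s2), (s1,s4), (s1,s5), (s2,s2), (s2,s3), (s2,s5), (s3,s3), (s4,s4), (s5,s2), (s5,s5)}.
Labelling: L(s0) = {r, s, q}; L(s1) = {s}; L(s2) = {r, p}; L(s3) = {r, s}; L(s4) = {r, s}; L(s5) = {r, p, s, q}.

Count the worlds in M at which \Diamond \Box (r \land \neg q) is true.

Let φ = \Diamond \Box (r \land \neg q). Evaluate φ at each world:
  s0 (successors {s0, s1, s3, s4}): φ is true.
  s1 (successors {s1, s2, s4, s5}): φ is true.
  s2 (successors {s2, s3, s5}): φ is true.
  s3 (successors {s3}): φ is true.
  s4 (successors {s4}): φ is true.
  s5 (successors {s2, s5}): φ is false.
For instance, at s0:
  At s0: \Diamond \Box (r \land \neg q) requires \Box (r \land \neg q) at some successor in {s0, s1, s3, s4}.
    \Box (r \land \neg q) holds at s3, so \Diamond \Box (r \land \neg q) is true at s0.
      At s3: \Box (r \land \neg q) requires r \land \neg q at every successor {s3}.
        At s3: r \land \neg q is true.
      So \Box (r \land \neg q) is true at s3.
Satisfying worlds: {s0, s1, s2, s3, s4}

5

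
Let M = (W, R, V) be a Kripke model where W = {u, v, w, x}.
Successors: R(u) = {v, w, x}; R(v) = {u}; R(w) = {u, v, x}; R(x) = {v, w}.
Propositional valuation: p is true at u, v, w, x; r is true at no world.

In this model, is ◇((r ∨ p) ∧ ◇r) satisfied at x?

Recall that ◇ψ holds at a world iff ψ holds at some accessible world.
At x: ◇((r ∨ p) ∧ ◇r) requires (r ∨ p) ∧ ◇r at some successor in {v, w}.
  At v: (r ∨ p) ∧ ◇r is false.
  At w: (r ∨ p) ∧ ◇r is false.
So ◇((r ∨ p) ∧ ◇r) is false at x.

No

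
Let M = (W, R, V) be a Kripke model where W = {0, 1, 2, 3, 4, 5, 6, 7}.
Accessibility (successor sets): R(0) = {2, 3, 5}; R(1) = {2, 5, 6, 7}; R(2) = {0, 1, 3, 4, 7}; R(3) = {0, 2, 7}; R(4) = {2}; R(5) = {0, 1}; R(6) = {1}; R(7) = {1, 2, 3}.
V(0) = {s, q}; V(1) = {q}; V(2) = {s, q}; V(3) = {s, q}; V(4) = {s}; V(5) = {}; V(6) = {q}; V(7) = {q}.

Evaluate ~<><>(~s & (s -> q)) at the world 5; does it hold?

Recall that <>ψ holds at a world iff ψ holds at some accessible world.
At 5: <><>(~s & (s -> q)) is true, so ~<><>(~s & (s -> q)) is false.
  At 5: <><>(~s & (s -> q)) requires <>(~s & (s -> q)) at some successor in {0, 1}.
    <>(~s & (s -> q)) holds at 0, so <><>(~s & (s -> q)) is true at 5.
      At 0: <>(~s & (s -> q)) requires ~s & (s -> q) at some successor in {2, 3, 5}.
        ~s & (s -> q) holds at 5, so <>(~s & (s -> q)) is true at 0.

No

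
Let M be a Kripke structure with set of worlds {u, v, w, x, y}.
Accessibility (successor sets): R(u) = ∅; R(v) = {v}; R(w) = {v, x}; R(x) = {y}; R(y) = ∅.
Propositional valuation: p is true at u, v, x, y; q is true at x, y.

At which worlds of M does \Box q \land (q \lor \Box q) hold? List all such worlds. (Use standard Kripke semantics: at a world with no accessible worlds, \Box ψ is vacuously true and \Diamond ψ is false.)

Let φ = \Box q \land (q \lor \Box q). Evaluate φ at each world:
  u (successors ∅): φ is true.
  v (successors {v}): φ is false.
  w (successors {v, x}): φ is false.
  x (successors {y}): φ is true.
  y (successors ∅): φ is true.
For instance, at v:
  At v: \Box q is false, q \lor \Box q is false, so \Box q \land (q \lor \Box q) is false.
    At v: \Box q requires q at every successor {v}.
      q fails at v, so \Box q is false at v.
    At v: q is false, \Box q is false, so q \lor \Box q is false.
      At v: \Box q requires q at every successor {v}.
        q fails at v, so \Box q is false at v.
Satisfying worlds: {u, x, y}

u, x, y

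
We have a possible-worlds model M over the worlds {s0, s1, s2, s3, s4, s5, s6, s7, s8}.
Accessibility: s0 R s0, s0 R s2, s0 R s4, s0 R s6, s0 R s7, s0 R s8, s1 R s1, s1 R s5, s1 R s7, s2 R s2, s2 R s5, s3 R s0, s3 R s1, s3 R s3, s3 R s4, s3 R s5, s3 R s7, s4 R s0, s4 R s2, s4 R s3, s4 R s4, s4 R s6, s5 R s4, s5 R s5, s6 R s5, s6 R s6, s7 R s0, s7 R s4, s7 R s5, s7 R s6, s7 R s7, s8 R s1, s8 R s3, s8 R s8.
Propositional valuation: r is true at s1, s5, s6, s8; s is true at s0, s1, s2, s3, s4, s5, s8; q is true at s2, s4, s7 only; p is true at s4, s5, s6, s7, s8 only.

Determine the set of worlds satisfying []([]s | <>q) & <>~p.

Recall that []ψ holds at a world iff ψ holds at every accessible world, and <>ψ holds iff ψ holds at some accessible world.
Let φ = []([]s | <>q) & <>~p. Evaluate φ at each world:
  s0 (successors {s0, s2, s4, s6, s7, s8}): φ is false.
  s1 (successors {s1, s5, s7}): φ is true.
  s2 (successors {s2, s5}): φ is true.
  s3 (successors {s0, s1, s3, s4, s5, s7}): φ is true.
  s4 (successors {s0, s2, s3, s4, s6}): φ is false.
  s5 (successors {s4, s5}): φ is false.
  s6 (successors {s5, s6}): φ is false.
  s7 (successors {s0, s4, s5, s6, s7}): φ is false.
  s8 (successors {s1, s3, s8}): φ is true.
For instance, at s0:
  At s0: []([]s | <>q) is false, <>~p is true, so []([]s | <>q) & <>~p is false.
    At s0: []([]s | <>q) requires []s | <>q at every successor {s0, s2, s4, s6, s7, s8}.
      []s | <>q fails at s6, so []([]s | <>q) is false at s0.
    At s0: <>~p requires ~p at some successor in {s0, s2, s4, s6, s7, s8}.
      ~p holds at s0, so <>~p is true at s0.
Satisfying worlds: {s1, s2, s3, s8}

s1, s2, s3, s8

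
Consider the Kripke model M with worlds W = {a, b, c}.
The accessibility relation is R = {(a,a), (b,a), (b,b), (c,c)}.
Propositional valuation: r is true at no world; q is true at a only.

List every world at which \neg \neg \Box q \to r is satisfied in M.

Let φ = \neg \neg \Box q \to r. Evaluate φ at each world:
  a (successors {a}): φ is false.
  b (successors {a, b}): φ is true.
  c (successors {c}): φ is true.
For instance, at b:
  At b: \neg \neg \Box q is false, r is false, so \neg \neg \Box q \to r is true.
    At b: \neg \Box q is true, so \neg \neg \Box q is false.
      At b: \Box q is false, so \neg \Box q is true.
Satisfying worlds: {b, c}

b, c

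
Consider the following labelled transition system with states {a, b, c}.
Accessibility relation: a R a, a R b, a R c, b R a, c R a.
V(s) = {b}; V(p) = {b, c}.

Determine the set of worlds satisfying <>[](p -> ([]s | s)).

a

Let φ = <>[](p -> ([]s | s)). Evaluate φ at each world:
  a (successors {a, b, c}): φ is true.
  b (successors {a}): φ is false.
  c (successors {a}): φ is false.
For instance, at b:
  At b: <>[](p -> ([]s | s)) requires [](p -> ([]s | s)) at some successor in {a}.
    At a: [](p -> ([]s | s)) is false.
  So <>[](p -> ([]s | s)) is false at b.
Satisfying worlds: {a}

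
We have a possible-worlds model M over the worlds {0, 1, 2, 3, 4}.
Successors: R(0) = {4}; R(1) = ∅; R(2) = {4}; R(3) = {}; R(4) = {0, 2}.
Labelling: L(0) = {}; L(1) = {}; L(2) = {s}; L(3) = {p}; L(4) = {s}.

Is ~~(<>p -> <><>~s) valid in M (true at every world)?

Let φ = ~~(<>p -> <><>~s). Evaluate φ at each world:
  0 (successors {4}): φ is true.
  1 (successors ∅): φ is true.
  2 (successors {4}): φ is true.
  3 (successors ∅): φ is true.
  4 (successors {0, 2}): φ is true.
For instance, at 2:
  At 2: ~(<>p -> <><>~s) is false, so ~~(<>p -> <><>~s) is true.
    At 2: <>p -> <><>~s is true, so ~(<>p -> <><>~s) is false.
      At 2: <>p is false, <><>~s is true, so <>p -> <><>~s is true.

Yes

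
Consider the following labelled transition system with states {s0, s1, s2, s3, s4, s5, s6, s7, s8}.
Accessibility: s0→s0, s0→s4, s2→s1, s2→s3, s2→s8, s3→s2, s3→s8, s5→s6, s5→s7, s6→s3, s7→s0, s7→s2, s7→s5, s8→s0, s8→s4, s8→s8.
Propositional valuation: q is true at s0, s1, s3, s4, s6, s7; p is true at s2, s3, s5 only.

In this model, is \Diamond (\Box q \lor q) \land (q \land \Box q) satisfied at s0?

At s0: \Diamond (\Box q \lor q) is true, q \land \Box q is true, so \Diamond (\Box q \lor q) \land (q \land \Box q) is true.
  At s0: \Diamond (\Box q \lor q) requires \Box q \lor q at some successor in {s0, s4}.
    \Box q \lor q holds at s0, so \Diamond (\Box q \lor q) is true at s0.
      At s0: \Box q is true, q is true, so \Box q \lor q is true.
  At s0: q is true, \Box q is true, so q \land \Box q is true.
    At s0: \Box q requires q at every successor {s0, s4}.
      At s0: q is true.
      At s4: q is true.
    So \Box q is true at s0.

Yes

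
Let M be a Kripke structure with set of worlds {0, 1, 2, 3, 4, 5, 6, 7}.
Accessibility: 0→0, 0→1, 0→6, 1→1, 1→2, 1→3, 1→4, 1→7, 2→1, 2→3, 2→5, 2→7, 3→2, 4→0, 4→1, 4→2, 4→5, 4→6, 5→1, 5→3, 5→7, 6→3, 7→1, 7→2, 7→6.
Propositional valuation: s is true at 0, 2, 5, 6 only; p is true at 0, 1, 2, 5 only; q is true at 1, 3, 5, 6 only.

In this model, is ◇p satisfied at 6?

At 6: ◇p requires p at some successor in {3}.
  At 3: p is false.
So ◇p is false at 6.

No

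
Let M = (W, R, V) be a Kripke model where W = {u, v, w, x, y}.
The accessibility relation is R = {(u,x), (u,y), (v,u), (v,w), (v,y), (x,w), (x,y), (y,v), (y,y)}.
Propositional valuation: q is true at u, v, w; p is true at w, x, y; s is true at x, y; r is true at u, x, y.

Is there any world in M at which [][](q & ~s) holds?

Let φ = [][](q & ~s). Evaluate φ at each world:
  u (successors {x, y}): φ is false.
  v (successors {u, w, y}): φ is false.
  w (successors ∅): φ is true.
  x (successors {w, y}): φ is false.
  y (successors {v, y}): φ is false.
Detail at w (witness):
  At w: no accessible worlds, so [][](q & ~s) holds vacuously.

Yes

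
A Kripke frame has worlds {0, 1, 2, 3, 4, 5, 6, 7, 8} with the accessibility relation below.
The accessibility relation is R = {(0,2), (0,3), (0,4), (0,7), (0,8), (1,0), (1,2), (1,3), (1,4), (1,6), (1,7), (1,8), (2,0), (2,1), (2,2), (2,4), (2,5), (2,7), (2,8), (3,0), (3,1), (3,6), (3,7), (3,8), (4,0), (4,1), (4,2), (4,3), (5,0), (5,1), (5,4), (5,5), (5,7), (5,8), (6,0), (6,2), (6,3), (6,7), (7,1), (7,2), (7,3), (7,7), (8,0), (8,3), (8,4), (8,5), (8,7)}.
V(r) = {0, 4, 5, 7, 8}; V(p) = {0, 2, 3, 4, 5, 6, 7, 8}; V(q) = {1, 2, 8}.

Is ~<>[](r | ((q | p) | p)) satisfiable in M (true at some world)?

Recall that []ψ holds at a world iff ψ holds at every accessible world, and <>ψ holds iff ψ holds at some accessible world.
Let φ = ~<>[](r | ((q | p) | p)). Evaluate φ at each world:
  0 (successors {2, 3, 4, 7, 8}): φ is false.
  1 (successors {0, 2, 3, 4, 6, 7, 8}): φ is false.
  2 (successors {0, 1, 2, 4, 5, 7, 8}): φ is false.
  3 (successors {0, 1, 6, 7, 8}): φ is false.
  4 (successors {0, 1, 2, 3}): φ is false.
  5 (successors {0, 1, 4, 5, 7, 8}): φ is false.
  6 (successors {0, 2, 3, 7}): φ is false.
  7 (successors {1, 2, 3, 7}): φ is false.
  8 (successors {0, 3, 4, 5, 7}): φ is false.
For instance, at 6:
  At 6: <>[](r | ((q | p) | p)) is true, so ~<>[](r | ((q | p) | p)) is false.
    At 6: <>[](r | ((q | p) | p)) requires [](r | ((q | p) | p)) at some successor in {0, 2, 3, 7}.
      [](r | ((q | p) | p)) holds at 0, so <>[](r | ((q | p) | p)) is true at 6.

No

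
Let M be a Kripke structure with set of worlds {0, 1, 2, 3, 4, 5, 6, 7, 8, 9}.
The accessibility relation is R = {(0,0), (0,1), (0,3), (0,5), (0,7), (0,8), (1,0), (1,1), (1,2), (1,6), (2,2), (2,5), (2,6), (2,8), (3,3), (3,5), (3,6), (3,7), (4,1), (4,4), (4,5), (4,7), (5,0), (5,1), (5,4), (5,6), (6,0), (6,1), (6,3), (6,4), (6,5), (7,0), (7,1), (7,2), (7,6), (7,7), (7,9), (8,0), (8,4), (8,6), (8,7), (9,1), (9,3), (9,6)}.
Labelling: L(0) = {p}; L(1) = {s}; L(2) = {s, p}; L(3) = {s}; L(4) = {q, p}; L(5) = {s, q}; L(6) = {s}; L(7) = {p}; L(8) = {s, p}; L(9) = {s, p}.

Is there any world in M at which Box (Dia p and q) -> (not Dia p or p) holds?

Yes

Recall that Box ψ holds at a world iff ψ holds at every accessible world, and Dia ψ holds iff ψ holds at some accessible world.
Let φ = Box (Dia p and q) -> (not Dia p or p). Evaluate φ at each world:
  0 (successors {0, 1, 3, 5, 7, 8}): φ is true.
  1 (successors {0, 1, 2, 6}): φ is true.
  2 (successors {2, 5, 6, 8}): φ is true.
  3 (successors {3, 5, 6, 7}): φ is true.
  4 (successors {1, 4, 5, 7}): φ is true.
  5 (successors {0, 1, 4, 6}): φ is true.
  6 (successors {0, 1, 3, 4, 5}): φ is true.
  7 (successors {0, 1, 2, 6, 7, 9}): φ is true.
  8 (successors {0, 4, 6, 7}): φ is true.
  9 (successors {1, 3, 6}): φ is true.
Detail at 0 (witness):
  At 0: Box (Dia p and q) is false, not Dia p or p is true, so Box (Dia p and q) -> (not Dia p or p) is true.
    At 0: Box (Dia p and q) requires Dia p and q at every successor {0, 1, 3, 5, 7, 8}.
      Dia p and q fails at 0, so Box (Dia p and q) is false at 0.
    At 0: not Dia p is false, p is true, so not Dia p or p is true.
      At 0: Dia p is true, so not Dia p is false.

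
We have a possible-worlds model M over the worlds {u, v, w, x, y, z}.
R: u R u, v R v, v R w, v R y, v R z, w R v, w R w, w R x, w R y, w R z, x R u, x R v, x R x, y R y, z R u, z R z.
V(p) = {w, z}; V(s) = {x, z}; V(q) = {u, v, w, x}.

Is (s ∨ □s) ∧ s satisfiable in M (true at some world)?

Yes

Let φ = (s ∨ □s) ∧ s. Evaluate φ at each world:
  u (successors {u}): φ is false.
  v (successors {v, w, y, z}): φ is false.
  w (successors {v, w, x, y, z}): φ is false.
  x (successors {u, v, x}): φ is true.
  y (successors {y}): φ is false.
  z (successors {u, z}): φ is true.
Detail at x (witness):
  At x: s ∨ □s is true, s is true, so (s ∨ □s) ∧ s is true.
    At x: s is true, □s is false, so s ∨ □s is true.
      At x: □s requires s at every successor {u, v, x}.
        s fails at u, so □s is false at x.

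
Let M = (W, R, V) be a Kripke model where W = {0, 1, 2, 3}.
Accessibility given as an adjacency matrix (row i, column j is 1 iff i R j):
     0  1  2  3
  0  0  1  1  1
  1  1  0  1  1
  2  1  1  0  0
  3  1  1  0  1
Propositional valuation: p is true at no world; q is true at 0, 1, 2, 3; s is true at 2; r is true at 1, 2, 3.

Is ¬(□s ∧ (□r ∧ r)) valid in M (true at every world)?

Yes

Recall that □ψ holds at a world iff ψ holds at every accessible world, and ◇ψ holds iff ψ holds at some accessible world.
Let φ = ¬(□s ∧ (□r ∧ r)). Evaluate φ at each world:
  0 (successors {1, 2, 3}): φ is true.
  1 (successors {0, 2, 3}): φ is true.
  2 (successors {0, 1}): φ is true.
  3 (successors {0, 1, 3}): φ is true.
For instance, at 3:
  At 3: □s ∧ (□r ∧ r) is false, so ¬(□s ∧ (□r ∧ r)) is true.
    At 3: □s is false, □r ∧ r is false, so □s ∧ (□r ∧ r) is false.
      At 3: □s requires s at every successor {0, 1, 3}.
        s fails at 0, so □s is false at 3.
      At 3: □r is false, r is true, so □r ∧ r is false.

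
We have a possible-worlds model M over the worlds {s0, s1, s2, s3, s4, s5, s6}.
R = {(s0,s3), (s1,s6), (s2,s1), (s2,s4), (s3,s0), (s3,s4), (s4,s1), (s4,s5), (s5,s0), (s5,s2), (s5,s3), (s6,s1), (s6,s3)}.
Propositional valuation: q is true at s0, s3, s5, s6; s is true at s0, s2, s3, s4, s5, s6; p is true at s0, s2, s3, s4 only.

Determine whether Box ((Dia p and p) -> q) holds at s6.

Yes

Recall that Box ψ holds at a world iff ψ holds at every accessible world, and Dia ψ holds iff ψ holds at some accessible world.
At s6: Box ((Dia p and p) -> q) requires (Dia p and p) -> q at every successor {s1, s3}.
    At s1: Dia p and p is false, q is false, so (Dia p and p) -> q is true.
      At s1: Dia p is false, p is false, so Dia p and p is false.
    At s3: Dia p and p is true, q is true, so (Dia p and p) -> q is true.
      At s3: Dia p is true, p is true, so Dia p and p is true.
So Box ((Dia p and p) -> q) is true at s6.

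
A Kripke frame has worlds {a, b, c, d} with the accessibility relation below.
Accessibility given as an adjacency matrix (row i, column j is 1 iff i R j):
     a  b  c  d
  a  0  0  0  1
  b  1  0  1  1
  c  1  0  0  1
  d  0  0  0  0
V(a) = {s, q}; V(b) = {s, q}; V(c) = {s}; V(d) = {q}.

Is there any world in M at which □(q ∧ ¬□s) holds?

Yes

Recall that □ψ holds at a world iff ψ holds at every accessible world, and ◇ψ holds iff ψ holds at some accessible world.
Let φ = □(q ∧ ¬□s). Evaluate φ at each world:
  a (successors {d}): φ is false.
  b (successors {a, c, d}): φ is false.
  c (successors {a, d}): φ is false.
  d (successors ∅): φ is true.
Detail at d (witness):
  At d: no accessible worlds, so □(q ∧ ¬□s) holds vacuously.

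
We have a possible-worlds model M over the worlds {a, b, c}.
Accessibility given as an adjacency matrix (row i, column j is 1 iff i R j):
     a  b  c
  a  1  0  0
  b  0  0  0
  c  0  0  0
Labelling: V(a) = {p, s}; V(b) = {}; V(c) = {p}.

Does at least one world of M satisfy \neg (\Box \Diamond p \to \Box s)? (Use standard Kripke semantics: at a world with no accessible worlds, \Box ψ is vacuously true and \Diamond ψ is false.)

No

Let φ = \neg (\Box \Diamond p \to \Box s). Evaluate φ at each world:
  a (successors {a}): φ is false.
  b (successors ∅): φ is false.
  c (successors ∅): φ is false.
For instance, at a:
  At a: \Box \Diamond p \to \Box s is true, so \neg (\Box \Diamond p \to \Box s) is false.
    At a: \Box \Diamond p is true, \Box s is true, so \Box \Diamond p \to \Box s is true.
      At a: \Box \Diamond p requires \Diamond p at every successor {a}.
        At a: \Diamond p is true.
      So \Box \Diamond p is true at a.
      At a: \Box s requires s at every successor {a}.
        At a: s is true.
      So \Box s is true at a.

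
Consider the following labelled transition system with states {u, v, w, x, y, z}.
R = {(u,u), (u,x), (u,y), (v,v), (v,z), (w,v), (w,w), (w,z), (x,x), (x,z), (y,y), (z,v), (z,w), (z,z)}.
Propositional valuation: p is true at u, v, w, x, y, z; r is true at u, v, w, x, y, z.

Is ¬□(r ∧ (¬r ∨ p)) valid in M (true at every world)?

Let φ = ¬□(r ∧ (¬r ∨ p)). Evaluate φ at each world:
  u (successors {u, x, y}): φ is false.
  v (successors {v, z}): φ is false.
  w (successors {v, w, z}): φ is false.
  x (successors {x, z}): φ is false.
  y (successors {y}): φ is false.
  z (successors {v, w, z}): φ is false.
Detail at u (counterexample):
  At u: □(r ∧ (¬r ∨ p)) is true, so ¬□(r ∧ (¬r ∨ p)) is false.
    At u: □(r ∧ (¬r ∨ p)) requires r ∧ (¬r ∨ p) at every successor {u, x, y}.
      At u: r ∧ (¬r ∨ p) is true.
      At x: r ∧ (¬r ∨ p) is true.
      At y: r ∧ (¬r ∨ p) is true.
    So □(r ∧ (¬r ∨ p)) is true at u.

No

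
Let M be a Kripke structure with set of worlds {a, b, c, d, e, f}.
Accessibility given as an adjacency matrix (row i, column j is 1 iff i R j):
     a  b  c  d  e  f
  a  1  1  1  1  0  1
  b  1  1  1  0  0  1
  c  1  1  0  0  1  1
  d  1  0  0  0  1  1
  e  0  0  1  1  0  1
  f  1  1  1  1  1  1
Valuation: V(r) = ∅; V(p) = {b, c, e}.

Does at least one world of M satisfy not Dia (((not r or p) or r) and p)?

Let φ = not Dia (((not r or p) or r) and p). Evaluate φ at each world:
  a (successors {a, b, c, d, f}): φ is false.
  b (successors {a, b, c, f}): φ is false.
  c (successors {a, b, e, f}): φ is false.
  d (successors {a, e, f}): φ is false.
  e (successors {c, d, f}): φ is false.
  f (successors {a, b, c, d, e, f}): φ is false.
For instance, at c:
  At c: Dia (((not r or p) or r) and p) is true, so not Dia (((not r or p) or r) and p) is false.
    At c: Dia (((not r or p) or r) and p) requires ((not r or p) or r) and p at some successor in {a, b, e, f}.
      ((not r or p) or r) and p holds at b, so Dia (((not r or p) or r) and p) is true at c.

No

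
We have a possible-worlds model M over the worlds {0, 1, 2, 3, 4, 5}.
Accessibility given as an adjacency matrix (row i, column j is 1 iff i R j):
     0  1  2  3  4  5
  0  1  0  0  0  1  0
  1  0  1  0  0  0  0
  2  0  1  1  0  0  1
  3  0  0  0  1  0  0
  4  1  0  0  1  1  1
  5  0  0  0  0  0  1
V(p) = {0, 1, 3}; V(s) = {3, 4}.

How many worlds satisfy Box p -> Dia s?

Let φ = Box p -> Dia s. Evaluate φ at each world:
  0 (successors {0, 4}): φ is true.
  1 (successors {1}): φ is false.
  2 (successors {1, 2, 5}): φ is true.
  3 (successors {3}): φ is true.
  4 (successors {0, 3, 4, 5}): φ is true.
  5 (successors {5}): φ is true.
For instance, at 1:
  At 1: Box p is true, Dia s is false, so Box p -> Dia s is false.
    At 1: Box p requires p at every successor {1}.
      At 1: p is true.
    So Box p is true at 1.
    At 1: Dia s requires s at some successor in {1}.
      At 1: s is false.
    So Dia s is false at 1.
Satisfying worlds: {0, 2, 3, 4, 5}

5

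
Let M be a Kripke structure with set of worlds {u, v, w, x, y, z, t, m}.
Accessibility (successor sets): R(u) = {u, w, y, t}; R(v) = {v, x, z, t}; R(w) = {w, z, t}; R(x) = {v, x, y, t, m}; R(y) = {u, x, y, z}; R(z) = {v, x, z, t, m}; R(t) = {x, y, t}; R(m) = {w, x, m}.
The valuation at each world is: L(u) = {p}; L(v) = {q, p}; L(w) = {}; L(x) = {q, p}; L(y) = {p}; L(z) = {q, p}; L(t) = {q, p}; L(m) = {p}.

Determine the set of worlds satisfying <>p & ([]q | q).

v, x, z, t

Let φ = <>p & ([]q | q). Evaluate φ at each world:
  u (successors {u, w, y, t}): φ is false.
  v (successors {v, x, z, t}): φ is true.
  w (successors {w, z, t}): φ is false.
  x (successors {v, x, y, t, m}): φ is true.
  y (successors {u, x, y, z}): φ is false.
  z (successors {v, x, z, t, m}): φ is true.
  t (successors {x, y, t}): φ is true.
  m (successors {w, x, m}): φ is false.
For instance, at t:
  At t: <>p is true, []q | q is true, so <>p & ([]q | q) is true.
    At t: <>p requires p at some successor in {x, y, t}.
      p holds at x, so <>p is true at t.
    At t: []q is false, q is true, so []q | q is true.
      At t: []q requires q at every successor {x, y, t}.
        q fails at y, so []q is false at t.
Satisfying worlds: {v, x, z, t}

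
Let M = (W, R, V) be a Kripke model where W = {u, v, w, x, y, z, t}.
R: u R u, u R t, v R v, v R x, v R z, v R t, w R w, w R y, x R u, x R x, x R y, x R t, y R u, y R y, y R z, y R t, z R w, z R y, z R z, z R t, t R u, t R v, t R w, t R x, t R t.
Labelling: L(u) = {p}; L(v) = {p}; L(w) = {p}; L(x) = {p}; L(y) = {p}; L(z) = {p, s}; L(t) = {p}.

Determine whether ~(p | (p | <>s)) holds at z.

No

At z: p | (p | <>s) is true, so ~(p | (p | <>s)) is false.
  At z: p is true, p | <>s is true, so p | (p | <>s) is true.
    At z: p is true, <>s is true, so p | <>s is true.
      At z: <>s requires s at some successor in {w, y, z, t}.
        s holds at z, so <>s is true at z.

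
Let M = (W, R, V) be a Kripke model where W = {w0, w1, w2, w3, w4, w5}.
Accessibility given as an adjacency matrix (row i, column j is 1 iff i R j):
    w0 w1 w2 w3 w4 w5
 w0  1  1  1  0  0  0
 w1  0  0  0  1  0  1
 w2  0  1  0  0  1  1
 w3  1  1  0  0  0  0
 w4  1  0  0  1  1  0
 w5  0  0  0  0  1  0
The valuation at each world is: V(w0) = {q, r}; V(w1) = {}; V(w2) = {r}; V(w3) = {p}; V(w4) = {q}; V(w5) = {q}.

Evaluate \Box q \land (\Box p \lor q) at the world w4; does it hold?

At w4: \Box q is false, \Box p \lor q is true, so \Box q \land (\Box p \lor q) is false.
  At w4: \Box q requires q at every successor {w0, w3, w4}.
    q fails at w3, so \Box q is false at w4.
  At w4: \Box p is false, q is true, so \Box p \lor q is true.
    At w4: \Box p requires p at every successor {w0, w3, w4}.
      p fails at w0, so \Box p is false at w4.

No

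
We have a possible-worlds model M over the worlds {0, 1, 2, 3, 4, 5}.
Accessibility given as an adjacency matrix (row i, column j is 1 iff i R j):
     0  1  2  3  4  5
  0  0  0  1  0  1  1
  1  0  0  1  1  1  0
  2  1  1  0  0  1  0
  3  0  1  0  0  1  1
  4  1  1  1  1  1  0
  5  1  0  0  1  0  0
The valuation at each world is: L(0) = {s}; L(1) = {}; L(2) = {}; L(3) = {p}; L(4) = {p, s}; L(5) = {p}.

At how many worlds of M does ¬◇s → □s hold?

6

Recall that □ψ holds at a world iff ψ holds at every accessible world, and ◇ψ holds iff ψ holds at some accessible world.
Let φ = ¬◇s → □s. Evaluate φ at each world:
  0 (successors {2, 4, 5}): φ is true.
  1 (successors {2, 3, 4}): φ is true.
  2 (successors {0, 1, 4}): φ is true.
  3 (successors {1, 4, 5}): φ is true.
  4 (successors {0, 1, 2, 3, 4}): φ is true.
  5 (successors {0, 3}): φ is true.
For instance, at 0:
  At 0: ¬◇s is false, □s is false, so ¬◇s → □s is true.
    At 0: ◇s is true, so ¬◇s is false.
      At 0: ◇s requires s at some successor in {2, 4, 5}.
        s holds at 4, so ◇s is true at 0.
    At 0: □s requires s at every successor {2, 4, 5}.
      s fails at 2, so □s is false at 0.
Satisfying worlds: {0, 1, 2, 3, 4, 5}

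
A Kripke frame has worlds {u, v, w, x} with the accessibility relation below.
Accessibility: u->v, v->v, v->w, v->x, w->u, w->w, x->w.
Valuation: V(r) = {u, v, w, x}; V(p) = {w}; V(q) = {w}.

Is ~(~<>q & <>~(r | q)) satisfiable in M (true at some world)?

Let φ = ~(~<>q & <>~(r | q)). Evaluate φ at each world:
  u (successors {v}): φ is true.
  v (successors {v, w, x}): φ is true.
  w (successors {u, w}): φ is true.
  x (successors {w}): φ is true.
Detail at u (witness):
  At u: ~<>q & <>~(r | q) is false, so ~(~<>q & <>~(r | q)) is true.
    At u: ~<>q is true, <>~(r | q) is false, so ~<>q & <>~(r | q) is false.
      At u: <>q is false, so ~<>q is true.
      At u: <>~(r | q) requires ~(r | q) at some successor in {v}.
        At v: ~(r | q) is false.
      So <>~(r | q) is false at u.

Yes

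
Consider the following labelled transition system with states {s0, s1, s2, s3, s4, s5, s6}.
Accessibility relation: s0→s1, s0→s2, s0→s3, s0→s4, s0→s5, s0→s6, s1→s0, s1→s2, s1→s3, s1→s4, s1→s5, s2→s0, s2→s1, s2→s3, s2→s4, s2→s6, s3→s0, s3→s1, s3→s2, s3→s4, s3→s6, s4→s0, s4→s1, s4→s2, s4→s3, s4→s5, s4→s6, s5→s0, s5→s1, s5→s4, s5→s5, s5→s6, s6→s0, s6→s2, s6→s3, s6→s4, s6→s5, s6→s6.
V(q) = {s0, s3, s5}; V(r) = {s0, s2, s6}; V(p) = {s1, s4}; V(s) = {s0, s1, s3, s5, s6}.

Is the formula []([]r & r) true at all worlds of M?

Recall that []ψ holds at a world iff ψ holds at every accessible world, and <>ψ holds iff ψ holds at some accessible world.
Let φ = []([]r & r). Evaluate φ at each world:
  s0 (successors {s1, s2, s3, s4, s5, s6}): φ is false.
  s1 (successors {s0, s2, s3, s4, s5}): φ is false.
  s2 (successors {s0, s1, s3, s4, s6}): φ is false.
  s3 (successors {s0, s1, s2, s4, s6}): φ is false.
  s4 (successors {s0, s1, s2, s3, s5, s6}): φ is false.
  s5 (successors {s0, s1, s4, s5, s6}): φ is false.
  s6 (successors {s0, s2, s3, s4, s5, s6}): φ is false.
Detail at s0 (counterexample):
  At s0: []([]r & r) requires []r & r at every successor {s1, s2, s3, s4, s5, s6}.
    []r & r fails at s1, so []([]r & r) is false at s0.
      At s1: []r is false, r is false, so []r & r is false.

No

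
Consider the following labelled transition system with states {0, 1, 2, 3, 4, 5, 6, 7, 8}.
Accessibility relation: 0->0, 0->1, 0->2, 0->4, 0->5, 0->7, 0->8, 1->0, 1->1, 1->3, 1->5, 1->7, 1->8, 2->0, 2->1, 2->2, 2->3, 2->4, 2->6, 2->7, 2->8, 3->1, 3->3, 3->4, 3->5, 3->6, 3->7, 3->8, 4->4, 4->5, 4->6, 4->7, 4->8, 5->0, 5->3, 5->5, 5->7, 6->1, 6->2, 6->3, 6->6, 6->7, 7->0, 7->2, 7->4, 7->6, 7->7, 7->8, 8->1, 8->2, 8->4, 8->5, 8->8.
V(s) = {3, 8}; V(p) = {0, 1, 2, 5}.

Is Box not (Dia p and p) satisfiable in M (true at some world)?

No

Let φ = Box not (Dia p and p). Evaluate φ at each world:
  0 (successors {0, 1, 2, 4, 5, 7, 8}): φ is false.
  1 (successors {0, 1, 3, 5, 7, 8}): φ is false.
  2 (successors {0, 1, 2, 3, 4, 6, 7, 8}): φ is false.
  3 (successors {1, 3, 4, 5, 6, 7, 8}): φ is false.
  4 (successors {4, 5, 6, 7, 8}): φ is false.
  5 (successors {0, 3, 5, 7}): φ is false.
  6 (successors {1, 2, 3, 6, 7}): φ is false.
  7 (successors {0, 2, 4, 6, 7, 8}): φ is false.
  8 (successors {1, 2, 4, 5, 8}): φ is false.
For instance, at 7:
  At 7: Box not (Dia p and p) requires not (Dia p and p) at every successor {0, 2, 4, 6, 7, 8}.
    not (Dia p and p) fails at 0, so Box not (Dia p and p) is false at 7.
      At 0: Dia p and p is true, so not (Dia p and p) is false.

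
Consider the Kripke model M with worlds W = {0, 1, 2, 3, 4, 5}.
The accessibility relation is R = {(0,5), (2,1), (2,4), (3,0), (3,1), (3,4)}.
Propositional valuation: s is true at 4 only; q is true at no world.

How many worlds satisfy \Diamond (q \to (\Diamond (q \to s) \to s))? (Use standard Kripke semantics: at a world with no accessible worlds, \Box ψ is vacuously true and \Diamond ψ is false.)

3

Let φ = \Diamond (q \to (\Diamond (q \to s) \to s)). Evaluate φ at each world:
  0 (successors {5}): φ is true.
  1 (successors ∅): φ is false.
  2 (successors {1, 4}): φ is true.
  3 (successors {0, 1, 4}): φ is true.
  4 (successors ∅): φ is false.
  5 (successors ∅): φ is false.
For instance, at 0:
  At 0: \Diamond (q \to (\Diamond (q \to s) \to s)) requires q \to (\Diamond (q \to s) \to s) at some successor in {5}.
    q \to (\Diamond (q \to s) \to s) holds at 5, so \Diamond (q \to (\Diamond (q \to s) \to s)) is true at 0.
      At 5: q is false, \Diamond (q \to s) \to s is true, so q \to (\Diamond (q \to s) \to s) is true.
Satisfying worlds: {0, 2, 3}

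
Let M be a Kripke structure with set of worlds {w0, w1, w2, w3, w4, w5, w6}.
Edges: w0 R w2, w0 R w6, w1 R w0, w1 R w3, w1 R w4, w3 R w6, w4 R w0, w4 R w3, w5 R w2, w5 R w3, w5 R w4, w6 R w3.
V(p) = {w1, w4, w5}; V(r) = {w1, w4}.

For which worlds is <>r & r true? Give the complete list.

w1

Let φ = <>r & r. Evaluate φ at each world:
  w0 (successors {w2, w6}): φ is false.
  w1 (successors {w0, w3, w4}): φ is true.
  w2 (successors ∅): φ is false.
  w3 (successors {w6}): φ is false.
  w4 (successors {w0, w3}): φ is false.
  w5 (successors {w2, w3, w4}): φ is false.
  w6 (successors {w3}): φ is false.
For instance, at w6:
  At w6: <>r is false, r is false, so <>r & r is false.
    At w6: <>r requires r at some successor in {w3}.
      At w3: r is false.
    So <>r is false at w6.
Satisfying worlds: {w1}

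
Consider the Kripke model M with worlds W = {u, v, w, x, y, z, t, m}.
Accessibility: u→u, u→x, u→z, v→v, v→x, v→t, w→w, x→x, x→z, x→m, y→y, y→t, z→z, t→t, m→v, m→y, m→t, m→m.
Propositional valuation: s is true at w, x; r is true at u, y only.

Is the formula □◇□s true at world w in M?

At w: □◇□s requires ◇□s at every successor {w}.
    At w: ◇□s requires □s at some successor in {w}.
      □s holds at w, so ◇□s is true at w.
So □◇□s is true at w.

Yes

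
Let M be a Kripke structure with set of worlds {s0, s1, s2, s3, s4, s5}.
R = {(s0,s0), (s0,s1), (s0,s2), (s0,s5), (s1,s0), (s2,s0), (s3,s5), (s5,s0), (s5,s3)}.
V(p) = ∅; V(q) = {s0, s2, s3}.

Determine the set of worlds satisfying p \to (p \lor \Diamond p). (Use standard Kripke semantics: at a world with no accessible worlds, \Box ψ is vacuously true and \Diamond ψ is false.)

Let φ = p \to (p \lor \Diamond p). Evaluate φ at each world:
  s0 (successors {s0, s1, s2, s5}): φ is true.
  s1 (successors {s0}): φ is true.
  s2 (successors {s0}): φ is true.
  s3 (successors {s5}): φ is true.
  s4 (successors ∅): φ is true.
  s5 (successors {s0, s3}): φ is true.
For instance, at s5:
  At s5: p is false, p \lor \Diamond p is false, so p \to (p \lor \Diamond p) is true.
    At s5: p is false, \Diamond p is false, so p \lor \Diamond p is false.
      At s5: \Diamond p requires p at some successor in {s0, s3}.
        At s0: p is false.
        At s3: p is false.
      So \Diamond p is false at s5.
Satisfying worlds: {s0, s1, s2, s3, s4, s5}

s0, s1, s2, s3, s4, s5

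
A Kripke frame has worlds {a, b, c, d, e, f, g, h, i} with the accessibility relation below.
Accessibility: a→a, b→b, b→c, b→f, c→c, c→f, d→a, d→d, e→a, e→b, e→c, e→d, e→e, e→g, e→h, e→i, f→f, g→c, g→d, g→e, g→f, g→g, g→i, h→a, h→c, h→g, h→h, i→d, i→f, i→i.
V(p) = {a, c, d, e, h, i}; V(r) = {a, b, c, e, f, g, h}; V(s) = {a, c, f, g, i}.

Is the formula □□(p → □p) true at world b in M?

No

At b: □□(p → □p) requires □(p → □p) at every successor {b, c, f}.
  □(p → □p) fails at b, so □□(p → □p) is false at b.
    At b: □(p → □p) requires p → □p at every successor {b, c, f}.
      p → □p fails at c, so □(p → □p) is false at b.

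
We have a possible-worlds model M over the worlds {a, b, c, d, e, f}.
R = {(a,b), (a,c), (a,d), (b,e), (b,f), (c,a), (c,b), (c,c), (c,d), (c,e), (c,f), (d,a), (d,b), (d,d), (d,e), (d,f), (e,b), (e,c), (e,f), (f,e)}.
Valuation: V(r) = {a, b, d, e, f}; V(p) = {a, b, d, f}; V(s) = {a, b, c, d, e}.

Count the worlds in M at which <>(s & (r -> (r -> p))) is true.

Recall that <>ψ holds at a world iff ψ holds at some accessible world.
Let φ = <>(s & (r -> (r -> p))). Evaluate φ at each world:
  a (successors {b, c, d}): φ is true.
  b (successors {e, f}): φ is false.
  c (successors {a, b, c, d, e, f}): φ is true.
  d (successors {a, b, d, e, f}): φ is true.
  e (successors {b, c, f}): φ is true.
  f (successors {e}): φ is false.
For instance, at b:
  At b: <>(s & (r -> (r -> p))) requires s & (r -> (r -> p)) at some successor in {e, f}.
    At e: s & (r -> (r -> p)) is false.
    At f: s & (r -> (r -> p)) is false.
  So <>(s & (r -> (r -> p))) is false at b.
Satisfying worlds: {a, c, d, e}

4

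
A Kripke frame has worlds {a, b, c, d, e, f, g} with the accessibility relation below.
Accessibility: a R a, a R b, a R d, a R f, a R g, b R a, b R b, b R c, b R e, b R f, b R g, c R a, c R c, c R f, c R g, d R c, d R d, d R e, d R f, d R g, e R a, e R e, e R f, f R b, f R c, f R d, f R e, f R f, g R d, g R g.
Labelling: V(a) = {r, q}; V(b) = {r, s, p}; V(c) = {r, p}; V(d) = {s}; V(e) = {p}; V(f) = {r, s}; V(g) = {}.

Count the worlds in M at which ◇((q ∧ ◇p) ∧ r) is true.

4

Recall that ◇ψ holds at a world iff ψ holds at some accessible world.
Let φ = ◇((q ∧ ◇p) ∧ r). Evaluate φ at each world:
  a (successors {a, b, d, f, g}): φ is true.
  b (successors {a, b, c, e, f, g}): φ is true.
  c (successors {a, c, f, g}): φ is true.
  d (successors {c, d, e, f, g}): φ is false.
  e (successors {a, e, f}): φ is true.
  f (successors {b, c, d, e, f}): φ is false.
  g (successors {d, g}): φ is false.
For instance, at g:
  At g: ◇((q ∧ ◇p) ∧ r) requires (q ∧ ◇p) ∧ r at some successor in {d, g}.
    At d: (q ∧ ◇p) ∧ r is false.
    At g: (q ∧ ◇p) ∧ r is false.
  So ◇((q ∧ ◇p) ∧ r) is false at g.
Satisfying worlds: {a, b, c, e}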